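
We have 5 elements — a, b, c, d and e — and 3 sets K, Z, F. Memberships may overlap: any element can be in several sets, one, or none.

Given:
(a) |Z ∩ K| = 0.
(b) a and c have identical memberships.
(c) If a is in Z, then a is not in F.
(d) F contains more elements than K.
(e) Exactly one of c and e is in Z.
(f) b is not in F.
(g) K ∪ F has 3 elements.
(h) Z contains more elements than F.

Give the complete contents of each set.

K = {b}; Z = {a, c, d}; F = {d, e}

From (f): b ∉ F.
Suppose a ∈ K: no assignment then satisfies all the clues, so a ∉ K.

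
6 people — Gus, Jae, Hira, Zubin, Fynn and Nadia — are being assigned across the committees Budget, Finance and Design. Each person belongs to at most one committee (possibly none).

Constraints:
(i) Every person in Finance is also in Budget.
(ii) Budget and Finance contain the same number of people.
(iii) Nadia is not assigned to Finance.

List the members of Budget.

Budget = {}

From (iii): Nadia ∉ Finance.
Suppose Gus ∈ Budget: no assignment then satisfies all the clues, so Gus ∉ Budget.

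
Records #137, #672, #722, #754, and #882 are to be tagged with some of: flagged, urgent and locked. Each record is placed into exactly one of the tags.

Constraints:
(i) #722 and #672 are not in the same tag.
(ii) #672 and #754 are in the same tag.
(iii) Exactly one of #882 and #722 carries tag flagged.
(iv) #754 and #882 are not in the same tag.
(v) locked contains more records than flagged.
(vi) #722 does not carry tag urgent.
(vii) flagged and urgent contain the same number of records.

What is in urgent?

From (vi): #722 ∉ urgent.
Suppose #137 ∈ urgent: no assignment then satisfies all the clues, so #137 ∉ urgent.

urgent = {#882}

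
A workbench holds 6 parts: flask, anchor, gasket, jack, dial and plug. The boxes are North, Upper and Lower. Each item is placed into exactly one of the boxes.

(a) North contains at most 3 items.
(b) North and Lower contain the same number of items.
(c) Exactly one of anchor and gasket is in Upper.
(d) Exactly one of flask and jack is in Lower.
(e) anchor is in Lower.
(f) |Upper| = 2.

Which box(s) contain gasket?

From (e): anchor ∈ Lower.
(c) (exactly one): gasket ∈ Upper.

gasket: Upper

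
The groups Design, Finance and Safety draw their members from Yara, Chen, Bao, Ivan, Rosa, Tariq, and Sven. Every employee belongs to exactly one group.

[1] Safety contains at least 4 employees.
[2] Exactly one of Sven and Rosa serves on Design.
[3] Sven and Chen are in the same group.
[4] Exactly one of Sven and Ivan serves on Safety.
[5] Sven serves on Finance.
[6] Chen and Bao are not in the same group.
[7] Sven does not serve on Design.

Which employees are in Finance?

From (5): Sven ∈ Finance.
(2) (exactly one): Rosa ∈ Design.
(3): Chen matches Sven: Chen ∉ Design.
(3): Chen matches Sven: Chen ∈ Finance.
(4) (exactly one): Ivan ∈ Safety.
(6): Bao ∉ Finance.
(1): only 4 candidates remain for Safety, so all are in.

Finance = {Chen, Sven}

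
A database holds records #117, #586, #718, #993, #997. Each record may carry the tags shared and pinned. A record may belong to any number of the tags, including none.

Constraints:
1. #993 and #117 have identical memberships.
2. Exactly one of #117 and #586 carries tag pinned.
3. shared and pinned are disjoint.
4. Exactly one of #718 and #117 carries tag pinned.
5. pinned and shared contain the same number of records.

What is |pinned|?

2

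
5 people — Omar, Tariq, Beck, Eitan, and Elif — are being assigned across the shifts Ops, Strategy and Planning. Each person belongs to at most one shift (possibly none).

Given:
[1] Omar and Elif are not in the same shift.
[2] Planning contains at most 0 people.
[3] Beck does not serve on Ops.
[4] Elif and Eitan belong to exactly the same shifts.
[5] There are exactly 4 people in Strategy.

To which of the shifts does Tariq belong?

Tariq: Strategy

From (3): Beck ∉ Ops.
(2): Planning already has 0, so the rest are out.
Suppose Tariq ∈ Ops: no assignment then satisfies all the clues, so Tariq ∉ Ops.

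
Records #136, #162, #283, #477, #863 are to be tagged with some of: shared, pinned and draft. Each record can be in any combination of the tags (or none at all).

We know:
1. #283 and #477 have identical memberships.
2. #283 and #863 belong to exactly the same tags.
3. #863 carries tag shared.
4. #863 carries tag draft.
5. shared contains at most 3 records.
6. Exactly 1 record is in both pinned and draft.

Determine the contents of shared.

shared = {#283, #477, #863}

From (3): #863 ∈ shared.
From (4): #863 ∈ draft.
(2): #283 matches #863: #283 ∈ shared.
(2): #283 matches #863: #283 ∈ draft.
(1): #477 matches #283: #477 ∈ shared.
(1): #477 matches #283: #477 ∈ draft.
(5): shared already has 3, so the rest are out.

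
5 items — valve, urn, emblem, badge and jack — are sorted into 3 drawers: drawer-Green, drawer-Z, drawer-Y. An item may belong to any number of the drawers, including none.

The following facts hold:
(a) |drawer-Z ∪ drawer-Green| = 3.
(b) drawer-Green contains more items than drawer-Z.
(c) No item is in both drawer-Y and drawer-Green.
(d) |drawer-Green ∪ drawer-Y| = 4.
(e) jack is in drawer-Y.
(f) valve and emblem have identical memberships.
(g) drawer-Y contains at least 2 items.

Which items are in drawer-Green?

drawer-Green = {emblem, valve}

From (e): jack ∈ drawer-Y.
(c) (disjoint): jack ∉ drawer-Green.
Suppose valve ∉ drawer-Green: no assignment then satisfies all the clues, so valve ∈ drawer-Green.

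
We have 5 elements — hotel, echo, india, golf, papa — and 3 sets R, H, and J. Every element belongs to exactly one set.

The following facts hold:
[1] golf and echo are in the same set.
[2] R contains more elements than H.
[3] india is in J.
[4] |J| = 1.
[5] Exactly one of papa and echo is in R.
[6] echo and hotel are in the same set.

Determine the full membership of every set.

R = {echo, golf, hotel}; H = {papa}; J = {india}

From (3): india ∈ J.
(4): J already has 1, so the rest are out.
Suppose hotel ∉ R: no assignment then satisfies all the clues, so hotel ∈ R.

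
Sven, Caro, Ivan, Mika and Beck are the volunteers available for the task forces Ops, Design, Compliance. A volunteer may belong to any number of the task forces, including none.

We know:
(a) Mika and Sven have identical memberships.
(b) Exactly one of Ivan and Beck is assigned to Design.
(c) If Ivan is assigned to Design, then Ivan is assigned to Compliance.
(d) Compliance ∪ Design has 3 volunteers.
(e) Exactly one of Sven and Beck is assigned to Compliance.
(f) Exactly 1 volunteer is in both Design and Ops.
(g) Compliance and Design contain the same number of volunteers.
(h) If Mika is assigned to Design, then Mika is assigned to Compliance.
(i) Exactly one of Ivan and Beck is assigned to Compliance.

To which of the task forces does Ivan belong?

Ivan: Compliance, Design, Ops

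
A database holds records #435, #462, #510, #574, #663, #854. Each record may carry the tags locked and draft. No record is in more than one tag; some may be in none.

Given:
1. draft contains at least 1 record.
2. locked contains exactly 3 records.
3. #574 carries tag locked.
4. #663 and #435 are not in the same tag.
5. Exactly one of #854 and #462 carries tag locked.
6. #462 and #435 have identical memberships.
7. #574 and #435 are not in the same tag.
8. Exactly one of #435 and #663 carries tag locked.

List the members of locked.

locked = {#574, #663, #854}

From (3): #574 ∈ locked.
(7): #435 ∉ locked.
(8) (exactly one): #663 ∈ locked.
(6): #462 matches #435: #462 ∉ locked.
(5) (exactly one): #854 ∈ locked.
(2): locked already has 3, so the rest are out.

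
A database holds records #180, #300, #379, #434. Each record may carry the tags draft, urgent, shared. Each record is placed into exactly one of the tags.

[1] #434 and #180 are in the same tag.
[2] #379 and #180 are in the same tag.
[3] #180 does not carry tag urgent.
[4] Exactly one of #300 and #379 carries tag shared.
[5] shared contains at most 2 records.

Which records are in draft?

draft = {#180, #379, #434}

From (3): #180 ∉ urgent.
(1): #434 matches #180: #434 ∉ urgent.
(2): #379 matches #180: #379 ∉ urgent.
Suppose #180 ∉ draft: no assignment then satisfies all the clues, so #180 ∈ draft.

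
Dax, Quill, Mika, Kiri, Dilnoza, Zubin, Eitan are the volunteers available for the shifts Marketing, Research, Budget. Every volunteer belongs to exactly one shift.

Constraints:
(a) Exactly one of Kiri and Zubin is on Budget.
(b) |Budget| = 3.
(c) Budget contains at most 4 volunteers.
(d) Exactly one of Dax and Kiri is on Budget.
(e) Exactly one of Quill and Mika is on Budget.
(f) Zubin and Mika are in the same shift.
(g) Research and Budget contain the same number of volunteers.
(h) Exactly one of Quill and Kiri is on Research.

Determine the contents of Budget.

Budget = {Dax, Mika, Zubin}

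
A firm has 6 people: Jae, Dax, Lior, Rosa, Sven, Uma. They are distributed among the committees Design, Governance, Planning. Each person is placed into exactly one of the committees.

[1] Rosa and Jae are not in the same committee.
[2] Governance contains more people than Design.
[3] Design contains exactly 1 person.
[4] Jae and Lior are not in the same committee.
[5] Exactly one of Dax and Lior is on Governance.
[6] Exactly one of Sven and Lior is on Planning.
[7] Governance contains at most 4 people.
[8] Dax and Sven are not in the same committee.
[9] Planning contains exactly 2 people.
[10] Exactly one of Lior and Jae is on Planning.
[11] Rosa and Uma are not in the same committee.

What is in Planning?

Planning = {Lior, Rosa}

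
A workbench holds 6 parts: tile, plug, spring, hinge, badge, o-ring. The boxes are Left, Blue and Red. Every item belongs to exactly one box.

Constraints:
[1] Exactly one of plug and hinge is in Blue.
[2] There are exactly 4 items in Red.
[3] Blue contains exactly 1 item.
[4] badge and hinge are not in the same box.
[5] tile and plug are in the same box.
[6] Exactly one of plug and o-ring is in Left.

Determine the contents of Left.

Left = {o-ring}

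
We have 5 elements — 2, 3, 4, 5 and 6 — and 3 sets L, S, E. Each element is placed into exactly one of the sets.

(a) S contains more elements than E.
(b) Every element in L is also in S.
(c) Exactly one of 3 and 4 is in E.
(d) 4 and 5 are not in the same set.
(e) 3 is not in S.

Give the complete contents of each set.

L = {}; S = {2, 4, 6}; E = {3, 5}

From (e): 3 ∉ S.
(b) contrapositive: 3 ∉ L.
Only one set left: 3 ∈ E.
(c) (exactly one): 4 ∉ E.
Suppose 2 ∈ L: no assignment then satisfies all the clues, so 2 ∉ L.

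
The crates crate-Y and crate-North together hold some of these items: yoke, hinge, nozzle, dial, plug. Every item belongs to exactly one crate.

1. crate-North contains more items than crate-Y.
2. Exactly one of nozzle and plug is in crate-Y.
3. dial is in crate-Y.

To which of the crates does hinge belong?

From (3): dial ∈ crate-Y.
Suppose hinge ∈ crate-Y: no assignment then satisfies all the clues, so hinge ∉ crate-Y.

hinge: crate-North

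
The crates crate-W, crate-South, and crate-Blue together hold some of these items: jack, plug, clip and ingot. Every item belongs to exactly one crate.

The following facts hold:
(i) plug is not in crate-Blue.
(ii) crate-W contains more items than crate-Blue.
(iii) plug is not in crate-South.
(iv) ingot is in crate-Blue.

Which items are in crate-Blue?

crate-Blue = {ingot}

From (i): plug ∉ crate-Blue.
From (iii): plug ∉ crate-South.
From (iv): ingot ∈ crate-Blue.
Only one crate left: plug ∈ crate-W.
Suppose jack ∈ crate-Blue: no assignment then satisfies all the clues, so jack ∉ crate-Blue.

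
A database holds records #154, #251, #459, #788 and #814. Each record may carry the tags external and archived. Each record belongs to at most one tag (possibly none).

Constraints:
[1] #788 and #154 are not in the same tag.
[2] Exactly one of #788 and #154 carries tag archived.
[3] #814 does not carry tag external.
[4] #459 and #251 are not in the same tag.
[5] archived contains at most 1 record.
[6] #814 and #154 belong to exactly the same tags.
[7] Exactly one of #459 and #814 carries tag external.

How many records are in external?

1

From (3): #814 ∉ external.
(6): #154 matches #814: #154 ∉ external.
(7) (exactly one): #459 ∈ external.
(4): #251 ∉ external.
Suppose #154 ∈ archived: no assignment then satisfies all the clues, so #154 ∉ archived.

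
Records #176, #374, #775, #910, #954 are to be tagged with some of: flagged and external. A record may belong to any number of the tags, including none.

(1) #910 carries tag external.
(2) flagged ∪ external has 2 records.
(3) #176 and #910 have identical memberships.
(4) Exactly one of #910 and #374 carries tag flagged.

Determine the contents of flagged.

flagged = {#176, #910}

From (1): #910 ∈ external.
(3): #176 matches #910: #176 ∈ external.
Suppose #176 ∉ flagged: no assignment then satisfies all the clues, so #176 ∈ flagged.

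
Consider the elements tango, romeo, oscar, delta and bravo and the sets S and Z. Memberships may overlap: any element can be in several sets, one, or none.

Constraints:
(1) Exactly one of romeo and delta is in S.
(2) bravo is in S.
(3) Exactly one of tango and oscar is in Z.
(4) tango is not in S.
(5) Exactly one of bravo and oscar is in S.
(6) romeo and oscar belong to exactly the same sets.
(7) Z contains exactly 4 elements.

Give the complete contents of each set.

From (2): bravo ∈ S.
From (4): tango ∉ S.
(5) (exactly one): oscar ∉ S.
(6): romeo matches oscar: romeo ∉ S.
(1) (exactly one): delta ∈ S.
Suppose tango ∈ Z: no assignment then satisfies all the clues, so tango ∉ Z.

S = {bravo, delta}; Z = {bravo, delta, oscar, romeo}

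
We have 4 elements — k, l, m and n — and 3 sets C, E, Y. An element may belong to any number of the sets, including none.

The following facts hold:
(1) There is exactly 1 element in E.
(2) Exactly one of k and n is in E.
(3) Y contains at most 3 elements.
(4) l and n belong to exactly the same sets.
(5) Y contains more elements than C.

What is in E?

E = {k}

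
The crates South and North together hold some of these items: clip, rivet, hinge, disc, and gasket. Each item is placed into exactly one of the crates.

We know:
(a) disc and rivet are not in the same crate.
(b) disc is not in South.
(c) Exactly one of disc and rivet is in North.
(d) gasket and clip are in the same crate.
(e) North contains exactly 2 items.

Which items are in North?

North = {disc, hinge}

From (b): disc ∉ South.
Only one crate left: disc ∈ North.
(a): rivet ∉ North.
Only one crate left: rivet ∈ South.
Suppose clip ∈ North: no assignment then satisfies all the clues, so clip ∉ North.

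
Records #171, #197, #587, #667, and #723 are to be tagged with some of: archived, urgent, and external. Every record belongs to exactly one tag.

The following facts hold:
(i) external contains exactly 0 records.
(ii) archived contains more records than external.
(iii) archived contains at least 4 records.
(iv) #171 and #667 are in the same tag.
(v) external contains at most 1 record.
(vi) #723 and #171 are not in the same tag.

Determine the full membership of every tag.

archived = {#171, #197, #587, #667}; urgent = {#723}; external = {}

(i): external already has 0, so the rest are out.
Suppose #171 ∉ archived: no assignment then satisfies all the clues, so #171 ∈ archived.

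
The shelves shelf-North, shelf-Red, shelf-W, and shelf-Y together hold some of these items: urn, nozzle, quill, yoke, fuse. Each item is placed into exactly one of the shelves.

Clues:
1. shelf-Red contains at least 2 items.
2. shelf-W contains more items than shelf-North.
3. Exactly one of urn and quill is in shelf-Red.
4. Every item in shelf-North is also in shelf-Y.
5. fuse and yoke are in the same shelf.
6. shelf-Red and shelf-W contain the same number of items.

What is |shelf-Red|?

2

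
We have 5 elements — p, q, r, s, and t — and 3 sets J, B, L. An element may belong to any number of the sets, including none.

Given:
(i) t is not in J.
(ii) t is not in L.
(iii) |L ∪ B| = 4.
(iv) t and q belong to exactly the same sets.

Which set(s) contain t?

t: B

From (i): t ∉ J.
From (ii): t ∉ L.
(iv): q matches t: q ∉ J.
(iv): q matches t: q ∉ L.
Suppose t ∉ B: no assignment then satisfies all the clues, so t ∈ B.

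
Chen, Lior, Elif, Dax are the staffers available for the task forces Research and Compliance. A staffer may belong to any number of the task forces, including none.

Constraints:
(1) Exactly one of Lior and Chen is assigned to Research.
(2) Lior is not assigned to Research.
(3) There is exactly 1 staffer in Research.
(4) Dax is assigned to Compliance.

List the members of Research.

Research = {Chen}

From (2): Lior ∉ Research.
From (4): Dax ∈ Compliance.
(1) (exactly one): Chen ∈ Research.
(3): Research already has 1, so the rest are out.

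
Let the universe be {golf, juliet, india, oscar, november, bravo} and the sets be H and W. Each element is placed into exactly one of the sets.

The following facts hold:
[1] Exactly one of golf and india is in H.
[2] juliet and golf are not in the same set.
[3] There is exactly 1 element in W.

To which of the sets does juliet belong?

juliet: H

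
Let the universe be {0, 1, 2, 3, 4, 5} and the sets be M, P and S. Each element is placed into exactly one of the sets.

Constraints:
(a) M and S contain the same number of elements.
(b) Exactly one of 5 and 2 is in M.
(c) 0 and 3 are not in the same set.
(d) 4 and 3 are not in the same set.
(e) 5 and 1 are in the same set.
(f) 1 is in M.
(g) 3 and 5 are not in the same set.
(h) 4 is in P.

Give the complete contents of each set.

M = {1, 5}; P = {0, 4}; S = {2, 3}

From (f): 1 ∈ M.
From (h): 4 ∈ P.
(d): 3 ∉ P.
(e): 5 matches 1: 5 ∈ M.
(g): 3 ∉ M.
Only one set left: 3 ∈ S.
(b) (exactly one): 2 ∉ M.
(c): 0 ∉ S.
Suppose 0 ∈ M: no assignment then satisfies all the clues, so 0 ∉ M.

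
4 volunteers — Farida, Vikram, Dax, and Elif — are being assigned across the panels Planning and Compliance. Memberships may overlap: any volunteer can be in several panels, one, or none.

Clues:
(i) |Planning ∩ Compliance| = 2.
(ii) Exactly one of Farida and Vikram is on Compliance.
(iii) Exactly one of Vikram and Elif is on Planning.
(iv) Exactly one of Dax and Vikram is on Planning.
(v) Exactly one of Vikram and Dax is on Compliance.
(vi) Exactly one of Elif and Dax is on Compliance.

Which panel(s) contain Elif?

Elif: Planning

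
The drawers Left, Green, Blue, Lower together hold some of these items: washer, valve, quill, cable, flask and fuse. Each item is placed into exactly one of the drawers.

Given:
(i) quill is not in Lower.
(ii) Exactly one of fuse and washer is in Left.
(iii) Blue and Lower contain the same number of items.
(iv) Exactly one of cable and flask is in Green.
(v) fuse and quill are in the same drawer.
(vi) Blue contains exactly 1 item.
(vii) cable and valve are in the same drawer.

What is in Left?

Left = {fuse, quill}

From (i): quill ∉ Lower.
(v): fuse matches quill: fuse ∉ Lower.
Suppose washer ∈ Left: no assignment then satisfies all the clues, so washer ∉ Left.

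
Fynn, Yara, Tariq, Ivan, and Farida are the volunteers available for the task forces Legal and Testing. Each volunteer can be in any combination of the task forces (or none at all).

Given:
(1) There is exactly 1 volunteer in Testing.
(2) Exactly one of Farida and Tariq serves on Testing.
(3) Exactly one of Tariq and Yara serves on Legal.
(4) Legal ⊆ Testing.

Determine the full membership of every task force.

Legal = {Tariq}; Testing = {Tariq}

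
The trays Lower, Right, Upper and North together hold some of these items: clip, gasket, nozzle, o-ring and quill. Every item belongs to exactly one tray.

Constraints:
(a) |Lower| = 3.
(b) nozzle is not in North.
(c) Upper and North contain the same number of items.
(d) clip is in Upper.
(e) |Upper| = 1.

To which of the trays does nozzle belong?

From (b): nozzle ∉ North.
From (d): clip ∈ Upper.
(e): Upper already has 1, so the rest are out.
Suppose nozzle ∉ Lower: no assignment then satisfies all the clues, so nozzle ∈ Lower.

nozzle: Lower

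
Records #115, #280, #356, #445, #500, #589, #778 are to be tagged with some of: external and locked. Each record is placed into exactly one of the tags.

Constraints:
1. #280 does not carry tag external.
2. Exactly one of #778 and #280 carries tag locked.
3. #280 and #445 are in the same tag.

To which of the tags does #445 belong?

#445: locked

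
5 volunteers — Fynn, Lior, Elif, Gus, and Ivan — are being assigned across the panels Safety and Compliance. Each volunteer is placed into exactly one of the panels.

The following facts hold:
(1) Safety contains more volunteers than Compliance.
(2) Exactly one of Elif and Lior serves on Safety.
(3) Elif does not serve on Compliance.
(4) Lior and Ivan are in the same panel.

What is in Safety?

Safety = {Elif, Fynn, Gus}

From (3): Elif ∉ Compliance.
Only one panel left: Elif ∈ Safety.
(2) (exactly one): Lior ∉ Safety.
(4): Ivan matches Lior: Ivan ∉ Safety.
Only one panel left: Lior ∈ Compliance.
Only one panel left: Ivan ∈ Compliance.
Suppose Fynn ∉ Safety: no assignment then satisfies all the clues, so Fynn ∈ Safety.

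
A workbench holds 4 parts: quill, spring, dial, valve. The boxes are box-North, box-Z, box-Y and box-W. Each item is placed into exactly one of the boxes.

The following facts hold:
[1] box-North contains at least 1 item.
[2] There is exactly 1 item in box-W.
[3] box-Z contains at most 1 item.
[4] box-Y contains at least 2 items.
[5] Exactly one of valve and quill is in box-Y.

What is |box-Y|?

2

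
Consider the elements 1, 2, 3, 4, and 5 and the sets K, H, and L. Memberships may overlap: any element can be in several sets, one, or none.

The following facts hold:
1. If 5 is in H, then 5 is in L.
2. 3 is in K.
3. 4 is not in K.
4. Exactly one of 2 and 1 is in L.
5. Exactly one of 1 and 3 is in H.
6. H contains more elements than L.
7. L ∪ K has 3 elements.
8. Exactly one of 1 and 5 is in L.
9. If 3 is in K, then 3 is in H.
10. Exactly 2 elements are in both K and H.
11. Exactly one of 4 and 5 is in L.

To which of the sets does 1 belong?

1: none

From (2): 3 ∈ K.
From (3): 4 ∉ K.
(9): 3 ∈ H.
(5) (exactly one): 1 ∉ H.
Suppose 1 ∈ K: no assignment then satisfies all the clues, so 1 ∉ K.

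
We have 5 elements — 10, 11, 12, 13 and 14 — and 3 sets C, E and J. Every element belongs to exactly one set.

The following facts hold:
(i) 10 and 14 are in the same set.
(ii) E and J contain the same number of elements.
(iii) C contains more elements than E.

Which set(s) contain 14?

14: C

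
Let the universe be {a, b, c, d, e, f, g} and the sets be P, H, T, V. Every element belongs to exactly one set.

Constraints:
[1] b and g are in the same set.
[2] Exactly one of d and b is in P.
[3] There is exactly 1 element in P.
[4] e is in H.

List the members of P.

From (4): e ∈ H.
Suppose a ∈ P: no assignment then satisfies all the clues, so a ∉ P.

P = {d}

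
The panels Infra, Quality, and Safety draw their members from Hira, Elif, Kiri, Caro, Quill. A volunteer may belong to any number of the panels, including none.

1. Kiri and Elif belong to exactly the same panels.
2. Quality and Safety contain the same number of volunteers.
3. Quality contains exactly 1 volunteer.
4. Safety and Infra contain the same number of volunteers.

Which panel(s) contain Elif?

Elif: none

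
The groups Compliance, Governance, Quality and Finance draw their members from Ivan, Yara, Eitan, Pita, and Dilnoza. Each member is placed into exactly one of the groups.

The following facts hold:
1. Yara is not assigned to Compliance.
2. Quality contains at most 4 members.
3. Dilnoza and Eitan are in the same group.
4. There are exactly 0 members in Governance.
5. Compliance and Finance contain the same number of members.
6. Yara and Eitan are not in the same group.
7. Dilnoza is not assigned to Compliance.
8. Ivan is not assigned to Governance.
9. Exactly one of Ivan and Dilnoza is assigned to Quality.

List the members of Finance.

Finance = {Yara}

From (1): Yara ∉ Compliance.
From (7): Dilnoza ∉ Compliance.
From (8): Ivan ∉ Governance.
(3): Eitan matches Dilnoza: Eitan ∉ Compliance.
(4): Governance already has 0, so the rest are out.
Suppose Ivan ∈ Finance: no assignment then satisfies all the clues, so Ivan ∉ Finance.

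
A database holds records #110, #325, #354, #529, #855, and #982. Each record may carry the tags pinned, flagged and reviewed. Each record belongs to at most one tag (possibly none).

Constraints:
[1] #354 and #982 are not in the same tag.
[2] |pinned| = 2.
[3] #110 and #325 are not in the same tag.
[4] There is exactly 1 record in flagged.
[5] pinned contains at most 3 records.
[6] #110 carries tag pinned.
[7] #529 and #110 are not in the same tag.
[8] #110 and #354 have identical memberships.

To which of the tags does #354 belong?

#354: pinned

From (6): #110 ∈ pinned.
(3): #325 ∉ pinned.
(7): #529 ∉ pinned.
(8): #354 matches #110: #354 ∈ pinned.
(1): #982 ∉ pinned.
(2): pinned already has 2, so the rest are out.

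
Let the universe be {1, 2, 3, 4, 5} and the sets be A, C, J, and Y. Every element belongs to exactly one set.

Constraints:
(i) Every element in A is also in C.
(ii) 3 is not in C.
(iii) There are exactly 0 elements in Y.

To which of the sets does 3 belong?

3: J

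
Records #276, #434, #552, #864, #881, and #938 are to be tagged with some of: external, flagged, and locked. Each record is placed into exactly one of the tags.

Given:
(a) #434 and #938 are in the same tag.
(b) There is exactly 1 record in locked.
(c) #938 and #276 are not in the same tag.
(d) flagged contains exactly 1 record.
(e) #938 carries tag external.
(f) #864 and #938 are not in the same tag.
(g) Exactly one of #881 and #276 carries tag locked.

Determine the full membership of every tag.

external = {#434, #552, #881, #938}; flagged = {#864}; locked = {#276}

From (e): #938 ∈ external.
(a): #434 matches #938: #434 ∈ external.
(c): #276 ∉ external.
(f): #864 ∉ external.
Suppose #276 ∈ flagged: no assignment then satisfies all the clues, so #276 ∉ flagged.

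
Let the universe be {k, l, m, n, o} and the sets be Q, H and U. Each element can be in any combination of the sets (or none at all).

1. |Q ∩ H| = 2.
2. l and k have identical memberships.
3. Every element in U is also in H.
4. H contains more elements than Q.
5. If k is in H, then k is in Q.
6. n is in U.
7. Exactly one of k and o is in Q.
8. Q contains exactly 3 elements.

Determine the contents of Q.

Q = {k, l, m}

From (6): n ∈ U.
(3) with n ∈ U: n ∈ H.
Suppose k ∉ Q: no assignment then satisfies all the clues, so k ∈ Q.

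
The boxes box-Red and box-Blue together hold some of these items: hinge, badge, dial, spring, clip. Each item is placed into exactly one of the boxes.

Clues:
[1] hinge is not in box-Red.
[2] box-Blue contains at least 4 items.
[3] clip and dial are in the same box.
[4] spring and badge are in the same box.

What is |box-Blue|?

5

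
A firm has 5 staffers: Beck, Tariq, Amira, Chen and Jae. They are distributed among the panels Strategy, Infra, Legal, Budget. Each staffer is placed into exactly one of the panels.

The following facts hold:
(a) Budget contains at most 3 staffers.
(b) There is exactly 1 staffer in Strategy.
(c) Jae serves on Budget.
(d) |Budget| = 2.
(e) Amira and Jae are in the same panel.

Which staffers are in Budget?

Budget = {Amira, Jae}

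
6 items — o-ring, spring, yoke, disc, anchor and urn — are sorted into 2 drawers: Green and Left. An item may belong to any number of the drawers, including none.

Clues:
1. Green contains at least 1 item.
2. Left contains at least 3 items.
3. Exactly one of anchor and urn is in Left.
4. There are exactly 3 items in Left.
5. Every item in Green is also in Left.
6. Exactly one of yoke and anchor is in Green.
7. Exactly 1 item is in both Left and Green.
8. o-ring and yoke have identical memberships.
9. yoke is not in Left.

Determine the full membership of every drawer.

Green = {anchor}; Left = {anchor, disc, spring}

From (9): yoke ∉ Left.
(5) contrapositive: yoke ∉ Green.
(6) (exactly one): anchor ∈ Green.
(8): o-ring matches yoke: o-ring ∉ Green.
(8): o-ring matches yoke: o-ring ∉ Left.
(5) with anchor ∈ Green: anchor ∈ Left.
(3) (exactly one): urn ∉ Left.
(4): only 3 candidates remain for Left, so all are in.
(5) contrapositive: urn ∉ Green.
Suppose spring ∈ Green: no assignment then satisfies all the clues, so spring ∉ Green.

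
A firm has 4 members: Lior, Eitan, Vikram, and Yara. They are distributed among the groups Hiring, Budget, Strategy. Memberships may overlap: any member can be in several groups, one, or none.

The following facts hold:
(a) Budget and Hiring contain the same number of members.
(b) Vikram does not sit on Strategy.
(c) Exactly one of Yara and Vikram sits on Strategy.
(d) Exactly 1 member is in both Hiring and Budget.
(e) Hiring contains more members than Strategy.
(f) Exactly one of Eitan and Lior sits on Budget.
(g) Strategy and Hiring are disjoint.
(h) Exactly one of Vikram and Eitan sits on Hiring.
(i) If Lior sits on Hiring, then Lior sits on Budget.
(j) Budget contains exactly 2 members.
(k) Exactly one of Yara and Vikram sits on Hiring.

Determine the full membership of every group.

Hiring = {Lior, Vikram}; Budget = {Lior, Yara}; Strategy = {Yara}

From (b): Vikram ∉ Strategy.
(c) (exactly one): Yara ∈ Strategy.
(g) (disjoint): Yara ∉ Hiring.
(k) (exactly one): Vikram ∈ Hiring.
(h) (exactly one): Eitan ∉ Hiring.
Suppose Lior ∉ Hiring: no assignment then satisfies all the clues, so Lior ∈ Hiring.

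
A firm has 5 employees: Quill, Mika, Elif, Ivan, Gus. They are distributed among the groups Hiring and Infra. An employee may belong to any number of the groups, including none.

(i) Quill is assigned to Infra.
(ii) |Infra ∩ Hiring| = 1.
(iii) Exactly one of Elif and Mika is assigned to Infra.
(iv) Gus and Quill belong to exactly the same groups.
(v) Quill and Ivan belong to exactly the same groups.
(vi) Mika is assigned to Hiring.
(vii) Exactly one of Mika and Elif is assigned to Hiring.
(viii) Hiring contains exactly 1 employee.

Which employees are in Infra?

Infra = {Gus, Ivan, Mika, Quill}

From (i): Quill ∈ Infra.
From (vi): Mika ∈ Hiring.
(iv): Gus matches Quill: Gus ∈ Infra.
(v): Ivan matches Quill: Ivan ∈ Infra.
(vii) (exactly one): Elif ∉ Hiring.
(viii): Hiring already has 1, so the rest are out.
Suppose Mika ∉ Infra: no assignment then satisfies all the clues, so Mika ∈ Infra.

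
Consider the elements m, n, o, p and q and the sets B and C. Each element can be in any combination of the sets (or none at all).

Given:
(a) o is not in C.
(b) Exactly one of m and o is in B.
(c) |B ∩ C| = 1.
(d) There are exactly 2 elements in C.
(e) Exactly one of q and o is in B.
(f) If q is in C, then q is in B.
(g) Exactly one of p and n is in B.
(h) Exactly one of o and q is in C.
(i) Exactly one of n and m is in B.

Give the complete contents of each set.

B = {m, p, q}; C = {n, q}

From (a): o ∉ C.
(h) (exactly one): q ∈ C.
(f): q ∈ B.
(e) (exactly one): o ∉ B.
(b) (exactly one): m ∈ B.
(i) (exactly one): n ∉ B.
(g) (exactly one): p ∈ B.
Suppose m ∈ C: no assignment then satisfies all the clues, so m ∉ C.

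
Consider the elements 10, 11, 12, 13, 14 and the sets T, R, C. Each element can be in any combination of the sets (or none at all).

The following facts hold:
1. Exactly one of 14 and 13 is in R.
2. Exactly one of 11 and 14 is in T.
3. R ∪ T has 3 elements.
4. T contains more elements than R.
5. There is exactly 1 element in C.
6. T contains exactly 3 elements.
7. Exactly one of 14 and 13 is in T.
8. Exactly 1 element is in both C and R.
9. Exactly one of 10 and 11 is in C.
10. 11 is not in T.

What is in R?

R = {10, 14}

From (10): 11 ∉ T.
(2) (exactly one): 14 ∈ T.
(7) (exactly one): 13 ∉ T.
(6): only 3 candidates remain for T, so all are in.
Suppose 10 ∉ R: no assignment then satisfies all the clues, so 10 ∈ R.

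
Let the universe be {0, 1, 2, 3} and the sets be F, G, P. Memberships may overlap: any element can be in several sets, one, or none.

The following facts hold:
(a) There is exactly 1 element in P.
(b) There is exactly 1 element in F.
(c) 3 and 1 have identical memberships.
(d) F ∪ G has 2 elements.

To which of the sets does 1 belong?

1: none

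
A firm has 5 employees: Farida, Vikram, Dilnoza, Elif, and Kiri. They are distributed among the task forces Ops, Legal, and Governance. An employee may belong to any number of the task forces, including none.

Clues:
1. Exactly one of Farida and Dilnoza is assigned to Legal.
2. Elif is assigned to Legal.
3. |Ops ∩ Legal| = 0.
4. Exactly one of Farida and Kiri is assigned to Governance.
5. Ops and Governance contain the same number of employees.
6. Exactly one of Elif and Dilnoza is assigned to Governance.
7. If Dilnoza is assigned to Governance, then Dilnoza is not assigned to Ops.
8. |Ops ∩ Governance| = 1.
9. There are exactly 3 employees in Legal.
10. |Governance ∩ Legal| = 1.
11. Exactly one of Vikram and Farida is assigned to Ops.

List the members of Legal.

Legal = {Dilnoza, Elif, Vikram}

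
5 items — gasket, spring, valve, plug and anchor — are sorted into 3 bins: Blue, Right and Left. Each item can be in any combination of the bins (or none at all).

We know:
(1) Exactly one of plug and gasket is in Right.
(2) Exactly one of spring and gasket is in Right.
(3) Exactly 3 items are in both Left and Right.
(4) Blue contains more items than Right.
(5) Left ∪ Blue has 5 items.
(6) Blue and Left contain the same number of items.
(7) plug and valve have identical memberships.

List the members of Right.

Right = {plug, spring, valve}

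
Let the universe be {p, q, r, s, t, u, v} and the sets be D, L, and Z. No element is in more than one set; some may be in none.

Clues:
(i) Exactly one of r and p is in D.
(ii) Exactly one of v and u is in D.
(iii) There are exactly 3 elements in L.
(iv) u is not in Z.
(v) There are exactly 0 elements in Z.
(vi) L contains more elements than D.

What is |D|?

2

From (iv): u ∉ Z.
(v): Z already has 0, so the rest are out.
Suppose q ∈ D: no assignment then satisfies all the clues, so q ∉ D.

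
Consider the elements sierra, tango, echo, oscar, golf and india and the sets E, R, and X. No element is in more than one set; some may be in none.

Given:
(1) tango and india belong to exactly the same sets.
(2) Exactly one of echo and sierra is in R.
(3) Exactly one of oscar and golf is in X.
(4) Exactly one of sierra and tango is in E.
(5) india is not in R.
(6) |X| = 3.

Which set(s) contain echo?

echo: R

From (5): india ∉ R.
(1): tango matches india: tango ∉ R.
Suppose echo ∈ E: no assignment then satisfies all the clues, so echo ∉ E.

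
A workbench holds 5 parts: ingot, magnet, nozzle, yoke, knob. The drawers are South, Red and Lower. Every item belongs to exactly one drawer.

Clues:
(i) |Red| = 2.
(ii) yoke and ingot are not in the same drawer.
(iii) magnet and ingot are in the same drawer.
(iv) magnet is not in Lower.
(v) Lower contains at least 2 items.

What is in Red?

Red = {ingot, magnet}

From (iv): magnet ∉ Lower.
(iii): ingot matches magnet: ingot ∉ Lower.
Suppose ingot ∉ Red: no assignment then satisfies all the clues, so ingot ∈ Red.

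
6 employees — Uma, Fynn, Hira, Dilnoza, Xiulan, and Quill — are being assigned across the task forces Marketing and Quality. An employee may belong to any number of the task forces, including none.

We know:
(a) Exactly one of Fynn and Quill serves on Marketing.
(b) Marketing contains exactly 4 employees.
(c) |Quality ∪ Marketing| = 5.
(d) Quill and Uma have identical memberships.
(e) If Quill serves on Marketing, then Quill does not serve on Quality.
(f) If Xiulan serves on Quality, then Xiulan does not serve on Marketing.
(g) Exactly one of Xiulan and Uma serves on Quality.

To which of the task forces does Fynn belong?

Fynn: none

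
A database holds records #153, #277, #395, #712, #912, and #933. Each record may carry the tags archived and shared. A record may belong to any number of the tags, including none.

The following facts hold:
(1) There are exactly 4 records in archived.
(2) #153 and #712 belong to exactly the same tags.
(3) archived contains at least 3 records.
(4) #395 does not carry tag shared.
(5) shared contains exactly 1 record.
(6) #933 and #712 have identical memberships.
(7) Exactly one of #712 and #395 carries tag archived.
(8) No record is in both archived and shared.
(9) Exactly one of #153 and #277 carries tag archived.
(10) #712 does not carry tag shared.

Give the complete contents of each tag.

archived = {#153, #712, #912, #933}; shared = {#277}

From (4): #395 ∉ shared.
From (10): #712 ∉ shared.
(2): #153 matches #712: #153 ∉ shared.
(6): #933 matches #712: #933 ∉ shared.
Suppose #153 ∉ archived: no assignment then satisfies all the clues, so #153 ∈ archived.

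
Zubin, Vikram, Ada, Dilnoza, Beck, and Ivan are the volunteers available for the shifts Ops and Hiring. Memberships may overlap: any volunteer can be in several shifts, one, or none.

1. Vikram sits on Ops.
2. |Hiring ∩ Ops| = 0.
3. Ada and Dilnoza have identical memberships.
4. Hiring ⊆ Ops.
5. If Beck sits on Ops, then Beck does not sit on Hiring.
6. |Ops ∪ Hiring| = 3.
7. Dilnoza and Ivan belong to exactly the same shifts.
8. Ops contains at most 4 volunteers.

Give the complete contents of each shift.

Ops = {Beck, Vikram, Zubin}; Hiring = {}

From (1): Vikram ∈ Ops.
Suppose Zubin ∉ Ops: no assignment then satisfies all the clues, so Zubin ∈ Ops.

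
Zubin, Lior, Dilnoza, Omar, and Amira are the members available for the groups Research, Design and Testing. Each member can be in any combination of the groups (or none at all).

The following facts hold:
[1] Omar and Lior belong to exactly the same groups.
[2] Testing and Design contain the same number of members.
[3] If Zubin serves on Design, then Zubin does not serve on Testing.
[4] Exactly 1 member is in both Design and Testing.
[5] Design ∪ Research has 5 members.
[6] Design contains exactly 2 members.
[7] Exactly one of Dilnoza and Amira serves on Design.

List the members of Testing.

Testing = {Amira, Dilnoza}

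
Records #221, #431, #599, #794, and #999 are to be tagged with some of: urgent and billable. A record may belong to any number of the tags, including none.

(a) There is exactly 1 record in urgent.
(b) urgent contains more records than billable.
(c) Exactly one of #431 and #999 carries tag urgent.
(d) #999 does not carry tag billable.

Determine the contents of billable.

billable = {}

From (d): #999 ∉ billable.
Suppose #221 ∈ billable: no assignment then satisfies all the clues, so #221 ∉ billable.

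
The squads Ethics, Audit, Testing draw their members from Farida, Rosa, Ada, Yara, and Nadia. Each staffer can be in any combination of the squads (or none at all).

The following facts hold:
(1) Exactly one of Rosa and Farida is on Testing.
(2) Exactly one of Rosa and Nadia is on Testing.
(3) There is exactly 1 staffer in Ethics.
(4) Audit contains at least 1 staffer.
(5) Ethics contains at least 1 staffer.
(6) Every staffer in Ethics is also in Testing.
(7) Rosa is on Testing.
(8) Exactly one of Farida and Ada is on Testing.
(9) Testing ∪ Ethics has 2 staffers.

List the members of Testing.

Testing = {Ada, Rosa}

From (7): Rosa ∈ Testing.
(1) (exactly one): Farida ∉ Testing.
(2) (exactly one): Nadia ∉ Testing.
(6) contrapositive: Farida ∉ Ethics.
(6) contrapositive: Nadia ∉ Ethics.
(8) (exactly one): Ada ∈ Testing.
Suppose Yara ∈ Testing: no assignment then satisfies all the clues, so Yara ∉ Testing.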